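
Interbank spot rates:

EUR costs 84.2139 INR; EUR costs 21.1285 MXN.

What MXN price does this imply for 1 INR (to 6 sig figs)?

1 INR ÷ 84.2139 = 0.0118745 EUR
0.0118745 EUR × 21.1285 = 0.250891 MXN

INR/MXN = 0.250891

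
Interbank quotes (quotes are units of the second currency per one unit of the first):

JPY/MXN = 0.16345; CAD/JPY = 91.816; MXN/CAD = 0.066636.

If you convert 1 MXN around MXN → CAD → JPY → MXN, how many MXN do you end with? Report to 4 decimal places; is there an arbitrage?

Around MXN → CAD → JPY → MXN: 1 × 0.066636 × 91.816 × 0.16345 = 1.000028
Product ≈ 1 (deviation 0.003%, within rounding noise).

1.0000 (no arbitrage)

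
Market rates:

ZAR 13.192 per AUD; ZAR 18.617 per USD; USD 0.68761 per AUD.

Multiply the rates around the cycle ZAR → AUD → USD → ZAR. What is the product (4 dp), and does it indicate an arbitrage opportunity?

0.9704 (arbitrage exists)

Around ZAR → AUD → USD → ZAR: 1 ÷ 13.192 × 0.68761 × 18.617 = 0.970379
Product < 1; profitable direction is ZAR → USD → AUD → ZAR.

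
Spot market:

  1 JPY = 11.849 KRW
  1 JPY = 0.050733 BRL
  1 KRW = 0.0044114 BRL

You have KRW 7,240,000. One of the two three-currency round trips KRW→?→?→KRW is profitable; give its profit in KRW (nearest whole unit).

Profitable loop is KRW → BRL → JPY → KRW:
KRW 7,240,000 × 0.0044114 = BRL 31,938.54
BRL 31,938.54 ÷ 0.050733 = JPY 629,542
JPY 629,542 × 11.849 = KRW 7,459,439
Profit = KRW 7,459,439 − KRW 7,240,000

Profit: KRW 219,439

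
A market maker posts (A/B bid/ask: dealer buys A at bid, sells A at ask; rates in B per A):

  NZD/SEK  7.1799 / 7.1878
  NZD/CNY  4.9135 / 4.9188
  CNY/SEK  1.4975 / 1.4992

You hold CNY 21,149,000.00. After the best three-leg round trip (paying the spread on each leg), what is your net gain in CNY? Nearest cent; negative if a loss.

Best loop CNY → SEK → NZD → CNY:
CNY 21,149,000.00 × 1.4975 (sell CNY at bid) = SEK 31,670,627.50
SEK 31,670,627.50 ÷ 7.1878 (buy NZD at ask) = NZD 4,406,164.26
NZD 4,406,164.26 × 4.9135 (sell NZD at bid) = CNY 21,649,688.11

Net profit: CNY 500,688.11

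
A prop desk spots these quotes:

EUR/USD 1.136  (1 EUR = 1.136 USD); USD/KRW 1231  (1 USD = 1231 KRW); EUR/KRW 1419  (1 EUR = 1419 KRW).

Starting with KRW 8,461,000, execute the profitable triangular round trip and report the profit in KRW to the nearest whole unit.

Profitable loop is KRW → USD → EUR → KRW:
KRW 8,461,000 ÷ 1231 = USD 6,873.27
USD 6,873.27 ÷ 1.136 = EUR 6,050.42
EUR 6,050.42 × 1419 = KRW 8,585,542
Profit = KRW 8,585,542 − KRW 8,461,000

Profit: KRW 124,542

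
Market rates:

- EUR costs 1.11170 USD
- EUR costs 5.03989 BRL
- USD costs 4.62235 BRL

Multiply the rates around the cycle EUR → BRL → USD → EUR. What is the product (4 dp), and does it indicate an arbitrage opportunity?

0.9808 (arbitrage exists)

Around EUR → BRL → USD → EUR: 1 × 5.03989 ÷ 4.62235 ÷ 1.11170 = 0.980778
Product < 1; profitable direction is EUR → USD → BRL → EUR.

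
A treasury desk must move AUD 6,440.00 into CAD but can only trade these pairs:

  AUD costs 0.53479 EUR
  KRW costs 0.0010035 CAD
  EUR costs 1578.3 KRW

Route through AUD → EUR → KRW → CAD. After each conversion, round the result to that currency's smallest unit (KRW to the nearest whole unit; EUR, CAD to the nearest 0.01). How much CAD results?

AUD 6,440.00 × 0.53479 = EUR 3,444.05
EUR 3,444.05 × 1578.3 = KRW 5,435,744
KRW 5,435,744 × 0.0010035 = CAD 5,454.77

CAD 5,454.77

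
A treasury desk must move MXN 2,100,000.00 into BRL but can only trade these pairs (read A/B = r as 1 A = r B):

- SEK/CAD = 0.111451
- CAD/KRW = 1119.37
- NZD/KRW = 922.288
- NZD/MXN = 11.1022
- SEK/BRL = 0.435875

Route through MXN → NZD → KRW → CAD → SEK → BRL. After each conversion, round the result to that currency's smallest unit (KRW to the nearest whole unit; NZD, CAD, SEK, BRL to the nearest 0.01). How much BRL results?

BRL 609,510.44

MXN 2,100,000.00 ÷ 11.1022 = NZD 189,151.70
NZD 189,151.70 × 922.288 = KRW 174,452,343
KRW 174,452,343 ÷ 1119.37 = CAD 155,848.69
CAD 155,848.69 ÷ 0.111451 = SEK 1,398,360.62
SEK 1,398,360.62 × 0.435875 = BRL 609,510.44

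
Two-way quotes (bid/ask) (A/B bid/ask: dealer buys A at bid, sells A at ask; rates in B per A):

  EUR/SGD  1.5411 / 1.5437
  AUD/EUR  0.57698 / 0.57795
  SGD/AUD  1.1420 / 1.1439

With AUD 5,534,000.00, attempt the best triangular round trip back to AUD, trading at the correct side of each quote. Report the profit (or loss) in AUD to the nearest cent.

Best loop AUD → EUR → SGD → AUD:
AUD 5,534,000.00 × 0.57698 (sell AUD at bid) = EUR 3,193,007.32
EUR 3,193,007.32 × 1.5411 (sell EUR at bid) = SGD 4,920,743.58
SGD 4,920,743.58 × 1.1420 (sell SGD at bid) = AUD 5,619,489.17

Net profit: AUD 85,489.17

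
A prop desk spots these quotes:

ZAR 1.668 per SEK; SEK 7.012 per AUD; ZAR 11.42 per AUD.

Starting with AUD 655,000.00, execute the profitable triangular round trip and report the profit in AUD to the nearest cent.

Profitable loop is AUD → SEK → ZAR → AUD:
AUD 655,000.00 × 7.012 = SEK 4,592,860.00
SEK 4,592,860.00 × 1.668 = ZAR 7,660,890.48
ZAR 7,660,890.48 ÷ 11.42 = AUD 670,831.04
Profit = AUD 670,831.04 − AUD 655,000.00

Profit: AUD 15,831.04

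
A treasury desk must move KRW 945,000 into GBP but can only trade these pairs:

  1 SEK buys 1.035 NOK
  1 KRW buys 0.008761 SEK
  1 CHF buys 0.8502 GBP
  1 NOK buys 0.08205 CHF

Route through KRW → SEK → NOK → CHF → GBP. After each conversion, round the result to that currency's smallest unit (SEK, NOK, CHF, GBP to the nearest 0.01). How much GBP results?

KRW 945,000 × 0.008761 = SEK 8,279.15
SEK 8,279.15 × 1.035 = NOK 8,568.92
NOK 8,568.92 × 0.08205 = CHF 703.08
CHF 703.08 × 0.8502 = GBP 597.76

GBP 597.76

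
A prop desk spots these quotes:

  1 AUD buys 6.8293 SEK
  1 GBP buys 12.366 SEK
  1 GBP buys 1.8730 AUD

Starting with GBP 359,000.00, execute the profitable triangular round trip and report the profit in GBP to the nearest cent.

Profit: GBP 12,346.36

Profitable loop is GBP → AUD → SEK → GBP:
GBP 359,000.00 × 1.8730 = AUD 672,407.00
AUD 672,407.00 × 6.8293 = SEK 4,592,069.13
SEK 4,592,069.13 ÷ 12.366 = GBP 371,346.36
Profit = GBP 371,346.36 − GBP 359,000.00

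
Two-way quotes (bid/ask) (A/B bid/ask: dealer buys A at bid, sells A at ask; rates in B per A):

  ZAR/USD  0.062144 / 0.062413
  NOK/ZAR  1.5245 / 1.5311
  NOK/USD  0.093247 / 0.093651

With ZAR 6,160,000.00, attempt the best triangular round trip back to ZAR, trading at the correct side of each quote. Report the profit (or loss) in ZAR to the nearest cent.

Best loop ZAR → USD → NOK → ZAR:
ZAR 6,160,000.00 × 0.062144 (sell ZAR at bid) = USD 382,807.04
USD 382,807.04 ÷ 0.093651 (buy NOK at ask) = NOK 4,087,591.59
NOK 4,087,591.59 × 1.5245 (sell NOK at bid) = ZAR 6,231,533.38

Net profit: ZAR 71,533.38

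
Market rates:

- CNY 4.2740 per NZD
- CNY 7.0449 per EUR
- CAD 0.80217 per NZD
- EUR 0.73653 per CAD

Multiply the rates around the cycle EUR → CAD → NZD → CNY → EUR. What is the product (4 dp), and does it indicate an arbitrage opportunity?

1.0268 (arbitrage exists)

Around EUR → CAD → NZD → CNY → EUR: 1 ÷ 0.73653 ÷ 0.80217 × 4.2740 ÷ 7.0449 = 1.026840
Product > 1; profitable direction is EUR → CAD → NZD → CNY → EUR.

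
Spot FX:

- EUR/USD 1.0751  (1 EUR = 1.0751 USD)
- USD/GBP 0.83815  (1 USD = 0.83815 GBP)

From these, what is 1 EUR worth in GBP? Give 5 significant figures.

EUR/GBP = 0.90110

1 EUR × 1.0751 = 1.0751 USD
1.0751 USD × 0.83815 = 0.901095 GBP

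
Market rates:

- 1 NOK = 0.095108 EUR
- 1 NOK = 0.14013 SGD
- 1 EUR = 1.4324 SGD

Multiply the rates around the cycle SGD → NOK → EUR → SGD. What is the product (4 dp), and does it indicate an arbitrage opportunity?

Around SGD → NOK → EUR → SGD: 1 ÷ 0.14013 × 0.095108 × 1.4324 = 0.972188
Product < 1; profitable direction is SGD → EUR → NOK → SGD.

0.9722 (arbitrage exists)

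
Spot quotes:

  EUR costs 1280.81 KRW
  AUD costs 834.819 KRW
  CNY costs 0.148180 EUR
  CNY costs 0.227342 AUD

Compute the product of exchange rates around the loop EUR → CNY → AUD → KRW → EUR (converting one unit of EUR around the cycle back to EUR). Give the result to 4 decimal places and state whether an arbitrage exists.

1.0000 (no arbitrage)

Around EUR → CNY → AUD → KRW → EUR: 1 ÷ 0.148180 × 0.227342 × 834.819 ÷ 1280.81 = 0.999995
Product ≈ 1 (deviation 0.001%, within rounding noise).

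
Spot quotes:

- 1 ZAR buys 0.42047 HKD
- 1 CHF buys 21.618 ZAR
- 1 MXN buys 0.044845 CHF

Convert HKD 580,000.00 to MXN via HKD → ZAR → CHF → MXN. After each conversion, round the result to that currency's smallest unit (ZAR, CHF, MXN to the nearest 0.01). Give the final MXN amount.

MXN 1,422,864.09

HKD 580,000.00 ÷ 0.42047 = ZAR 1,379,408.76
ZAR 1,379,408.76 ÷ 21.618 = CHF 63,808.34
CHF 63,808.34 ÷ 0.044845 = MXN 1,422,864.09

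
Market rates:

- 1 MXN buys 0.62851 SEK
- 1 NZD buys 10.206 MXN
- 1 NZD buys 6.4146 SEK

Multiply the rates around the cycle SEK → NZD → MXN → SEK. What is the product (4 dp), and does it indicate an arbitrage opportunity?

Around SEK → NZD → MXN → SEK: 1 ÷ 6.4146 × 10.206 × 0.62851 = 0.999996
Product ≈ 1 (deviation 0.000%, within rounding noise).

1.0000 (no arbitrage)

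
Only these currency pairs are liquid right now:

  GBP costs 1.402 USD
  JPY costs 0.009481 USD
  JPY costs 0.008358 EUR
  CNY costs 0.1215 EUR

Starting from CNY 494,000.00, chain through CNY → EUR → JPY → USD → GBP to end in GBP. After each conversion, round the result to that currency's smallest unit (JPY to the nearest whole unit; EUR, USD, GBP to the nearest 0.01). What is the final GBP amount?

CNY 494,000.00 × 0.1215 = EUR 60,021.00
EUR 60,021.00 ÷ 0.008358 = JPY 7,181,263
JPY 7,181,263 × 0.009481 = USD 68,085.55
USD 68,085.55 ÷ 1.402 = GBP 48,563.16

GBP 48,563.16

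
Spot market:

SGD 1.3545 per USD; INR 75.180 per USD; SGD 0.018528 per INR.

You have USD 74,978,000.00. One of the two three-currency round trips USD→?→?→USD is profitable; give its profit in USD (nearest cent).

Profitable loop is USD → INR → SGD → USD:
USD 74,978,000.00 × 75.180 = INR 5,636,846,040.00
INR 5,636,846,040.00 × 0.018528 = SGD 104,439,483.43
SGD 104,439,483.43 ÷ 1.3545 = USD 77,105,561.78
Profit = USD 77,105,561.78 − USD 74,978,000.00

Profit: USD 2,127,561.78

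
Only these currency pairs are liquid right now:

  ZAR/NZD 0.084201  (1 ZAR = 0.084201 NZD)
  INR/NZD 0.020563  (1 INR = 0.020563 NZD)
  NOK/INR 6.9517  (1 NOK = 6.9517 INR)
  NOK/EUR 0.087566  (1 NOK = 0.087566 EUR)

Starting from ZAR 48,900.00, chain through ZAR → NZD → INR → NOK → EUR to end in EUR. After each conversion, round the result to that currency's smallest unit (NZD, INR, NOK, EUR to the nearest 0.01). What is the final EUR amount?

ZAR 48,900.00 × 0.084201 = NZD 4,117.43
NZD 4,117.43 ÷ 0.020563 = INR 200,234.89
INR 200,234.89 ÷ 6.9517 = NOK 28,803.73
NOK 28,803.73 × 0.087566 = EUR 2,522.23

EUR 2,522.23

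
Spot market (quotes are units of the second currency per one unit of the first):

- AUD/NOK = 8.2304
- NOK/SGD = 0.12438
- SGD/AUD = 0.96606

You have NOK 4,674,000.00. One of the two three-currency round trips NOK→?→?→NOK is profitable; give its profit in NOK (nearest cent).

Profit: NOK 52,211.06

Profitable loop is NOK → AUD → SGD → NOK:
NOK 4,674,000.00 ÷ 8.2304 = AUD 567,894.63
AUD 567,894.63 ÷ 0.96606 = SGD 587,846.13
SGD 587,846.13 ÷ 0.12438 = NOK 4,726,211.06
Profit = NOK 4,726,211.06 − NOK 4,674,000.00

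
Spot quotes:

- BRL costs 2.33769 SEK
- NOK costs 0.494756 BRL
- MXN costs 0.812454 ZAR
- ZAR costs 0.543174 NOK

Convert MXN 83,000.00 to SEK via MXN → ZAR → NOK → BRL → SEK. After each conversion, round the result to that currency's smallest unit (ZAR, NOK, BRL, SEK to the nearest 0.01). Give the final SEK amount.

SEK 42,363.69

MXN 83,000.00 × 0.812454 = ZAR 67,433.68
ZAR 67,433.68 × 0.543174 = NOK 36,628.22
NOK 36,628.22 × 0.494756 = BRL 18,122.03
BRL 18,122.03 × 2.33769 = SEK 42,363.69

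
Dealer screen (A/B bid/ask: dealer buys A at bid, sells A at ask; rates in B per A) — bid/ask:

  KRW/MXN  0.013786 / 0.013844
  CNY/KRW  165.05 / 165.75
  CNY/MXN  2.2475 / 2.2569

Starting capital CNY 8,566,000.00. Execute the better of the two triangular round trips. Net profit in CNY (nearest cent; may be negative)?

Net profit: CNY 70,137.66

Best loop CNY → KRW → MXN → CNY:
CNY 8,566,000.00 × 165.05 (sell CNY at bid) = KRW 1,413,818,300
KRW 1,413,818,300 × 0.013786 (sell KRW at bid) = MXN 19,490,899.08
MXN 19,490,899.08 ÷ 2.2569 (buy CNY at ask) = CNY 8,636,137.66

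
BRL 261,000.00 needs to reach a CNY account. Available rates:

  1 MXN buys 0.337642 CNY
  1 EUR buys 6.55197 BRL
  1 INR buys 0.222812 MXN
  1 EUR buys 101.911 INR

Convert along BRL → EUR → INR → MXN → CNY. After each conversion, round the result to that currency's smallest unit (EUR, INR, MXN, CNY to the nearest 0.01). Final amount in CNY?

CNY 305,411.05

BRL 261,000.00 ÷ 6.55197 = EUR 39,835.35
EUR 39,835.35 × 101.911 = INR 4,059,660.35
INR 4,059,660.35 × 0.222812 = MXN 904,541.04
MXN 904,541.04 × 0.337642 = CNY 305,411.05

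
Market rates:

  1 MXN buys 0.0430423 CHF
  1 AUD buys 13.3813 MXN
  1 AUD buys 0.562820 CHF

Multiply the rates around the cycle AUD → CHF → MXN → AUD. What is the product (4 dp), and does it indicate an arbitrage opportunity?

0.9772 (arbitrage exists)

Around AUD → CHF → MXN → AUD: 1 × 0.562820 ÷ 0.0430423 ÷ 13.3813 = 0.977183
Product < 1; profitable direction is AUD → MXN → CHF → AUD.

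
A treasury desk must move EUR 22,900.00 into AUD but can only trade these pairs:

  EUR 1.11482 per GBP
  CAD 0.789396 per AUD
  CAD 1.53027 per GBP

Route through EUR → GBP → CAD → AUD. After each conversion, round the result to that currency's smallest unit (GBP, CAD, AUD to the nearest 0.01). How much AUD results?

AUD 39,820.23

EUR 22,900.00 ÷ 1.11482 = GBP 20,541.43
GBP 20,541.43 × 1.53027 = CAD 31,433.93
CAD 31,433.93 ÷ 0.789396 = AUD 39,820.23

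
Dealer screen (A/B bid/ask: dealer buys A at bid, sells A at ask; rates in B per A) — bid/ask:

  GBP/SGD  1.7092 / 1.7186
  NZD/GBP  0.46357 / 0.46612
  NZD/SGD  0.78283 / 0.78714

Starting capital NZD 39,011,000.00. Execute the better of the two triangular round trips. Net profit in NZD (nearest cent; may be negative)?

Net profit: NZD 257,409.16

Best loop NZD → GBP → SGD → NZD:
NZD 39,011,000.00 × 0.46357 (sell NZD at bid) = GBP 18,084,329.27
GBP 18,084,329.27 × 1.7092 (sell GBP at bid) = SGD 30,909,735.59
SGD 30,909,735.59 ÷ 0.78714 (buy NZD at ask) = NZD 39,268,409.16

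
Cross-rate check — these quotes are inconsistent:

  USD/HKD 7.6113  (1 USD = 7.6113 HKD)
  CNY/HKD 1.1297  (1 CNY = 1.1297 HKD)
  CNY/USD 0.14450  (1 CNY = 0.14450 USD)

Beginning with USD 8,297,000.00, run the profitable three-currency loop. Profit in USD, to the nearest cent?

Profit: USD 225,314.00

Profitable loop is USD → CNY → HKD → USD:
USD 8,297,000.00 ÷ 0.14450 = CNY 57,418,685.12
CNY 57,418,685.12 × 1.1297 = HKD 64,865,888.58
HKD 64,865,888.58 ÷ 7.6113 = USD 8,522,314.00
Profit = USD 8,522,314.00 − USD 8,297,000.00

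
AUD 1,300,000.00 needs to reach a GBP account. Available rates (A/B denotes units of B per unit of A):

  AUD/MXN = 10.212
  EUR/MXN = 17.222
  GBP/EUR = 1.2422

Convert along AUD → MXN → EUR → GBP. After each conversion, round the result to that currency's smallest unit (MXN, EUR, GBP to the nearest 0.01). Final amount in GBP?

GBP 620,553.24

AUD 1,300,000.00 × 10.212 = MXN 13,275,600.00
MXN 13,275,600.00 ÷ 17.222 = EUR 770,851.24
EUR 770,851.24 ÷ 1.2422 = GBP 620,553.24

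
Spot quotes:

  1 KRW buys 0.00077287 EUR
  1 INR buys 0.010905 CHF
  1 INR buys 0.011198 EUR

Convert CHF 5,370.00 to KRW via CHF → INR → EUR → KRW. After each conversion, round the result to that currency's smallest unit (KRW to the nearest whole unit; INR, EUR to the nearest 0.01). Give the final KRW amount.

KRW 7,134,809

CHF 5,370.00 ÷ 0.010905 = INR 492,434.66
INR 492,434.66 × 0.011198 = EUR 5,514.28
EUR 5,514.28 ÷ 0.00077287 = KRW 7,134,809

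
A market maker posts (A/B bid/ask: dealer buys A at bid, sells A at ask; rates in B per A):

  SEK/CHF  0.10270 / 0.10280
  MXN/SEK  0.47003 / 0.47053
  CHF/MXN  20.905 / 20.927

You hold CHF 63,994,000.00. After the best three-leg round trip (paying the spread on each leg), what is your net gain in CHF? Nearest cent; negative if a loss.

Best loop CHF → MXN → SEK → CHF:
CHF 63,994,000.00 × 20.905 (sell CHF at bid) = MXN 1,337,794,570.00
MXN 1,337,794,570.00 × 0.47003 (sell MXN at bid) = SEK 628,803,581.74
SEK 628,803,581.74 × 0.10270 (sell SEK at bid) = CHF 64,578,127.84

Net profit: CHF 584,127.84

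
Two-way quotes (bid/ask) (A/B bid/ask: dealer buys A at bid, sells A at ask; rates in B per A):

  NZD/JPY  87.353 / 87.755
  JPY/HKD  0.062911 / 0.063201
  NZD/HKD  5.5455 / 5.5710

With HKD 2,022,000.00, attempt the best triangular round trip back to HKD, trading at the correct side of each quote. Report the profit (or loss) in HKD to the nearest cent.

Best loop HKD → JPY → NZD → HKD:
HKD 2,022,000.00 ÷ 0.063201 (buy JPY at ask) = JPY 31,993,165
JPY 31,993,165 ÷ 87.755 (buy NZD at ask) = NZD 364,573.70
NZD 364,573.70 × 5.5455 (sell NZD at bid) = HKD 2,021,743.43

Net result: HKD -256.57 (no profitable arbitrage after spreads)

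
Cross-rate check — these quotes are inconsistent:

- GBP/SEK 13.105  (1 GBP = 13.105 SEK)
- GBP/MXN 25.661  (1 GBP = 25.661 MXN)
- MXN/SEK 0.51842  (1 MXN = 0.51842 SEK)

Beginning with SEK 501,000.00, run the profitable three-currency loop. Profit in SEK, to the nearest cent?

Profitable loop is SEK → GBP → MXN → SEK:
SEK 501,000.00 ÷ 13.105 = GBP 38,229.68
GBP 38,229.68 × 25.661 = MXN 981,011.90
MXN 981,011.90 × 0.51842 = SEK 508,576.19
Profit = SEK 508,576.19 − SEK 501,000.00

Profit: SEK 7,576.19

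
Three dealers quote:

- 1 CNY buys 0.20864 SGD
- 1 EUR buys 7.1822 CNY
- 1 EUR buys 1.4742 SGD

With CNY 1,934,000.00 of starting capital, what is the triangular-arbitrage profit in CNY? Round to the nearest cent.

Profit: CNY 31,871.52

Profitable loop is CNY → SGD → EUR → CNY:
CNY 1,934,000.00 × 0.20864 = SGD 403,509.76
SGD 403,509.76 ÷ 1.4742 = EUR 273,714.39
EUR 273,714.39 × 7.1822 = CNY 1,965,871.52
Profit = CNY 1,965,871.52 − CNY 1,934,000.00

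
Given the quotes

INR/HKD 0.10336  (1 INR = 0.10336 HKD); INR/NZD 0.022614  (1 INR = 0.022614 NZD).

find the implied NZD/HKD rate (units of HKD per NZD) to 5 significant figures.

NZD/HKD = 4.5706

1 NZD ÷ 0.022614 = 44.2204 INR
44.2204 INR × 0.10336 = 4.57062 HKD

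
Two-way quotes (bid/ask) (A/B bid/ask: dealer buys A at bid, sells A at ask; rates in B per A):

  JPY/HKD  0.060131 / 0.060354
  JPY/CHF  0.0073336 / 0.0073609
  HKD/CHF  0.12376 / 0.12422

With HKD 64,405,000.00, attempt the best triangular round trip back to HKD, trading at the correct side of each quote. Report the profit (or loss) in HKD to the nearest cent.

Best loop HKD → CHF → JPY → HKD:
HKD 64,405,000.00 × 0.12376 (sell HKD at bid) = CHF 7,970,762.80
CHF 7,970,762.80 ÷ 0.0073609 (buy JPY at ask) = JPY 1,082,851,662
JPY 1,082,851,662 × 0.060131 (sell JPY at bid) = HKD 65,112,953.30

Net profit: HKD 707,953.30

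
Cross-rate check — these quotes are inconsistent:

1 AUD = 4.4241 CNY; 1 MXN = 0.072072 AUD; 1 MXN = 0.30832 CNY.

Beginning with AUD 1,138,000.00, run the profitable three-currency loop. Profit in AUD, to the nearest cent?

Profitable loop is AUD → CNY → MXN → AUD:
AUD 1,138,000.00 × 4.4241 = CNY 5,034,625.80
CNY 5,034,625.80 ÷ 0.30832 = MXN 16,329,222.24
MXN 16,329,222.24 × 0.072072 = AUD 1,176,879.71
Profit = AUD 1,176,879.71 − AUD 1,138,000.00

Profit: AUD 38,879.71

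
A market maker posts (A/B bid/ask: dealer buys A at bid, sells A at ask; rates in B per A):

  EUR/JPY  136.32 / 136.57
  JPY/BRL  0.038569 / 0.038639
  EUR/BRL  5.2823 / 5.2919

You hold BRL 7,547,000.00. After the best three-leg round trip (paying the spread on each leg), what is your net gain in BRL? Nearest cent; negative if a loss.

Net profit: BRL 7,682.64

Best loop BRL → JPY → EUR → BRL:
BRL 7,547,000.00 ÷ 0.038639 (buy JPY at ask) = JPY 195,320,790
JPY 195,320,790 ÷ 136.57 (buy EUR at ask) = EUR 1,430,188.11
EUR 1,430,188.11 × 5.2823 (sell EUR at bid) = BRL 7,554,682.64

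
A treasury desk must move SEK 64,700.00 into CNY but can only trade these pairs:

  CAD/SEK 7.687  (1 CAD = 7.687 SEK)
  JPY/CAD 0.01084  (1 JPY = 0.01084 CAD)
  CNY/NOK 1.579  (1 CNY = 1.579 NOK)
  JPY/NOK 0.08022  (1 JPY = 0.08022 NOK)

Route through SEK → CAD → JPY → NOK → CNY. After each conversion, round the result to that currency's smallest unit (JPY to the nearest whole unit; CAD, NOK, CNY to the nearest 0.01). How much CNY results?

CNY 39,447.41

SEK 64,700.00 ÷ 7.687 = CAD 8,416.81
CAD 8,416.81 ÷ 0.01084 = JPY 776,458
JPY 776,458 × 0.08022 = NOK 62,287.46
NOK 62,287.46 ÷ 1.579 = CNY 39,447.41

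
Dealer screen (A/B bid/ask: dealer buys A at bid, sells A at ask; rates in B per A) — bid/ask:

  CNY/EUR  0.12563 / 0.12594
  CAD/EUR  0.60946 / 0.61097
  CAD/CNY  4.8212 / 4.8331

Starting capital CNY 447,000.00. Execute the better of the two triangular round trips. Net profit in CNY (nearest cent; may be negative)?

Net profit: CNY 572.36

Best loop CNY → CAD → EUR → CNY:
CNY 447,000.00 ÷ 4.8331 (buy CAD at ask) = CAD 92,487.22
CAD 92,487.22 × 0.60946 (sell CAD at bid) = EUR 56,367.26
EUR 56,367.26 ÷ 0.12594 (buy CNY at ask) = CNY 447,572.36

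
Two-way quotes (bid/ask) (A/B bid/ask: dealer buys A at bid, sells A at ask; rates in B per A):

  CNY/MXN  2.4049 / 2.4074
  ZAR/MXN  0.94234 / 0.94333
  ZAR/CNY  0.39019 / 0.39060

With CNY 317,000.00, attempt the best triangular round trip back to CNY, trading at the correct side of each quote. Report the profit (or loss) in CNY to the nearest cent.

Best loop CNY → ZAR → MXN → CNY:
CNY 317,000.00 ÷ 0.39060 (buy ZAR at ask) = ZAR 811,571.94
ZAR 811,571.94 × 0.94234 (sell ZAR at bid) = MXN 764,776.70
MXN 764,776.70 ÷ 2.4074 (buy CNY at ask) = CNY 317,677.45

Net profit: CNY 677.45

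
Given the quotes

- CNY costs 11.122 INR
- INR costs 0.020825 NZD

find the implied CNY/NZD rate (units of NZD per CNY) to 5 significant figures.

CNY/NZD = 0.23162

1 CNY × 11.122 = 11.122 INR
11.122 INR × 0.020825 = 0.231616 NZD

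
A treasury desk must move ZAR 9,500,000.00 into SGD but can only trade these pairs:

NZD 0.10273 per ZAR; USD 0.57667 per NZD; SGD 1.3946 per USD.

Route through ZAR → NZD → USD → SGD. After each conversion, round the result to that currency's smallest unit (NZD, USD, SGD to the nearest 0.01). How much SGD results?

SGD 784,870.34

ZAR 9,500,000.00 × 0.10273 = NZD 975,935.00
NZD 975,935.00 × 0.57667 = USD 562,792.44
USD 562,792.44 × 1.3946 = SGD 784,870.34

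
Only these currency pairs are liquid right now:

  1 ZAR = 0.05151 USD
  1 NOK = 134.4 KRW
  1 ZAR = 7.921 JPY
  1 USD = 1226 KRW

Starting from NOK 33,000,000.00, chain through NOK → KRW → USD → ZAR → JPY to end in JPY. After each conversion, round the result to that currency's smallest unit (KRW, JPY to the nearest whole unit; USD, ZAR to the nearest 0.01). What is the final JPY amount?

JPY 556,302,743

NOK 33,000,000.00 × 134.4 = KRW 4,435,200,000
KRW 4,435,200,000 ÷ 1226 = USD 3,617,618.27
USD 3,617,618.27 ÷ 0.05151 = ZAR 70,231,377.79
ZAR 70,231,377.79 × 7.921 = JPY 556,302,743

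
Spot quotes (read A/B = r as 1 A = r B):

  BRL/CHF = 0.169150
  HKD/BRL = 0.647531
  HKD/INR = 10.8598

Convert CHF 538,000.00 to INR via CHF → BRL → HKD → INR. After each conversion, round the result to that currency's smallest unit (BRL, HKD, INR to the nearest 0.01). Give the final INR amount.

CHF 538,000.00 ÷ 0.169150 = BRL 3,180,608.93
BRL 3,180,608.93 ÷ 0.647531 = HKD 4,911,902.18
HKD 4,911,902.18 × 10.8598 = INR 53,342,275.29

INR 53,342,275.29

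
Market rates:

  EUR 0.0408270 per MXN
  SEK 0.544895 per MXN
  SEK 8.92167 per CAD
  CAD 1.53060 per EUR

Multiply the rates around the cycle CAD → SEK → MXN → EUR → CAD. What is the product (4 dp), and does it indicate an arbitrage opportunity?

1.0232 (arbitrage exists)

Around CAD → SEK → MXN → EUR → CAD: 1 × 8.92167 ÷ 0.544895 × 0.0408270 × 1.53060 = 1.023158
Product > 1; profitable direction is CAD → SEK → MXN → EUR → CAD.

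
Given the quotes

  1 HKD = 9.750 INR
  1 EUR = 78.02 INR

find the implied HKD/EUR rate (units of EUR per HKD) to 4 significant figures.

1 HKD × 9.750 = 9.75 INR
9.75 INR ÷ 78.02 = 0.124968 EUR

HKD/EUR = 0.1250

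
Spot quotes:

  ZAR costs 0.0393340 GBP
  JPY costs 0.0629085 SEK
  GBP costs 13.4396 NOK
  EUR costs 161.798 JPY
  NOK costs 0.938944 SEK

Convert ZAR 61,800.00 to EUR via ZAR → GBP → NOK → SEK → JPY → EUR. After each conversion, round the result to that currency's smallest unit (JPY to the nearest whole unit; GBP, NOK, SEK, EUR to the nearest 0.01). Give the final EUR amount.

EUR 3,013.70

ZAR 61,800.00 × 0.0393340 = GBP 2,430.84
GBP 2,430.84 × 13.4396 = NOK 32,669.52
NOK 32,669.52 × 0.938944 = SEK 30,674.85
SEK 30,674.85 ÷ 0.0629085 = JPY 487,611
JPY 487,611 ÷ 161.798 = EUR 3,013.70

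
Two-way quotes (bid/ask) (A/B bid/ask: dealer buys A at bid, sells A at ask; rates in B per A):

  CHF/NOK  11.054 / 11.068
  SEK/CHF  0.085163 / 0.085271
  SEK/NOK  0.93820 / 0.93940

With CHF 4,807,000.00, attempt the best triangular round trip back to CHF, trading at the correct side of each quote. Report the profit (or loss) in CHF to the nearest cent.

Best loop CHF → NOK → SEK → CHF:
CHF 4,807,000.00 × 11.054 (sell CHF at bid) = NOK 53,136,578.00
NOK 53,136,578.00 ÷ 0.93940 (buy SEK at ask) = SEK 56,564,379.39
SEK 56,564,379.39 × 0.085163 (sell SEK at bid) = CHF 4,817,192.24

Net profit: CHF 10,192.24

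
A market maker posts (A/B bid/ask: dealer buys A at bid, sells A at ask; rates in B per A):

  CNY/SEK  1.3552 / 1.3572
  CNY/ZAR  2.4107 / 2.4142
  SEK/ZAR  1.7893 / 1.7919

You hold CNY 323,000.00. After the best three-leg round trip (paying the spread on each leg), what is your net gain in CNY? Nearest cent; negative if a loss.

Best loop CNY → SEK → ZAR → CNY:
CNY 323,000.00 × 1.3552 (sell CNY at bid) = SEK 437,729.60
SEK 437,729.60 × 1.7893 (sell SEK at bid) = ZAR 783,229.57
ZAR 783,229.57 ÷ 2.4142 (buy CNY at ask) = CNY 324,426.13

Net profit: CNY 1,426.13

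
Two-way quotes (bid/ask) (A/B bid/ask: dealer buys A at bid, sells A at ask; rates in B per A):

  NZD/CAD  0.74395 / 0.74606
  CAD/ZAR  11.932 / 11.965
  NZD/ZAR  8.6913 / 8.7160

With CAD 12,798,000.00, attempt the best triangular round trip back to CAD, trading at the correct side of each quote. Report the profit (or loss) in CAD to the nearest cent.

Net profit: CAD 236,124.86

Best loop CAD → ZAR → NZD → CAD:
CAD 12,798,000.00 × 11.932 (sell CAD at bid) = ZAR 152,705,736.00
ZAR 152,705,736.00 ÷ 8.7160 (buy NZD at ask) = NZD 17,520,162.46
NZD 17,520,162.46 × 0.74395 (sell NZD at bid) = CAD 13,034,124.86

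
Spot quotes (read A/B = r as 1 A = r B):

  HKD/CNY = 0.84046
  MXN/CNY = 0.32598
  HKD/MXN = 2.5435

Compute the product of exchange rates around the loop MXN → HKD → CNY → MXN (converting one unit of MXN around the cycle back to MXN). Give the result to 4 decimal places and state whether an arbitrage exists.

1.0137 (arbitrage exists)

Around MXN → HKD → CNY → MXN: 1 ÷ 2.5435 × 0.84046 ÷ 0.32598 = 1.013665
Product > 1; profitable direction is MXN → HKD → CNY → MXN.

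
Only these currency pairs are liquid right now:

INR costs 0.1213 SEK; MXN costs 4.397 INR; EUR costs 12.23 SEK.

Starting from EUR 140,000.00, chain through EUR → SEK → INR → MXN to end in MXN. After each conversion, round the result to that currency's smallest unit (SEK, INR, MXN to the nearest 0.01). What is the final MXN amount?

MXN 3,210,237.96

EUR 140,000.00 × 12.23 = SEK 1,712,200.00
SEK 1,712,200.00 ÷ 0.1213 = INR 14,115,416.32
INR 14,115,416.32 ÷ 4.397 = MXN 3,210,237.96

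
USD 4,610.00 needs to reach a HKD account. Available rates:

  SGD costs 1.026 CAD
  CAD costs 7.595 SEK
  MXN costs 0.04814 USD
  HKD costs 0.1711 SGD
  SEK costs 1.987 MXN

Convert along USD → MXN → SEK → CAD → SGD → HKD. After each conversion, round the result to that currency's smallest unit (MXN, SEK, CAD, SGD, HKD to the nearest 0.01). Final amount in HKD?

USD 4,610.00 ÷ 0.04814 = MXN 95,762.36
MXN 95,762.36 ÷ 1.987 = SEK 48,194.44
SEK 48,194.44 ÷ 7.595 = CAD 6,345.55
CAD 6,345.55 ÷ 1.026 = SGD 6,184.75
SGD 6,184.75 ÷ 0.1711 = HKD 36,146.99

HKD 36,146.99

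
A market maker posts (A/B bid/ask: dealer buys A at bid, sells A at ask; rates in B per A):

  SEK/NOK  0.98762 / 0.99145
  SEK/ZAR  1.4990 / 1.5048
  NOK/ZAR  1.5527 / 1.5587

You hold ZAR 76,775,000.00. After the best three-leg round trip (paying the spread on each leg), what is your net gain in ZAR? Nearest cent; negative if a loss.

Best loop ZAR → SEK → NOK → ZAR:
ZAR 76,775,000.00 ÷ 1.5048 (buy SEK at ask) = SEK 51,020,069.11
SEK 51,020,069.11 × 0.98762 (sell SEK at bid) = NOK 50,388,440.66
NOK 50,388,440.66 × 1.5527 (sell NOK at bid) = ZAR 78,238,131.81

Net profit: ZAR 1,463,131.81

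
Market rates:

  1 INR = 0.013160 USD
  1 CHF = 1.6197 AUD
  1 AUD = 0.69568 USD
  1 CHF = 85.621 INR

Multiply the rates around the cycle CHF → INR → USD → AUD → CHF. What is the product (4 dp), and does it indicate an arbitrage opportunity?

1.0000 (no arbitrage)

Around CHF → INR → USD → AUD → CHF: 1 × 85.621 × 0.013160 ÷ 0.69568 ÷ 1.6197 = 0.999982
Product ≈ 1 (deviation 0.002%, within rounding noise).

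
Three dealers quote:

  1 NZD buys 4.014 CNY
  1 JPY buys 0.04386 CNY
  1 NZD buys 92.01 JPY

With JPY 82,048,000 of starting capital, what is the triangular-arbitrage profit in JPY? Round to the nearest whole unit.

Profitable loop is JPY → CNY → NZD → JPY:
JPY 82,048,000 × 0.04386 = CNY 3,598,625.28
CNY 3,598,625.28 ÷ 4.014 = NZD 896,518.51
NZD 896,518.51 × 92.01 = JPY 82,488,668
Profit = JPY 82,488,668 − JPY 82,048,000

Profit: JPY 440,668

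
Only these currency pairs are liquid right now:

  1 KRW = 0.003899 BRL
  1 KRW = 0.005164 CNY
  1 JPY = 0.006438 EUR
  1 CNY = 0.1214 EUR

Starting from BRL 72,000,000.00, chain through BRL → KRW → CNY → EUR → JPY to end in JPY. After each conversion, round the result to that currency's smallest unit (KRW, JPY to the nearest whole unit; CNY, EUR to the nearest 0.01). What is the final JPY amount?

JPY 1,798,180,191

BRL 72,000,000.00 ÷ 0.003899 = KRW 18,466,273,403
KRW 18,466,273,403 × 0.005164 = CNY 95,359,835.85
CNY 95,359,835.85 × 0.1214 = EUR 11,576,684.07
EUR 11,576,684.07 ÷ 0.006438 = JPY 1,798,180,191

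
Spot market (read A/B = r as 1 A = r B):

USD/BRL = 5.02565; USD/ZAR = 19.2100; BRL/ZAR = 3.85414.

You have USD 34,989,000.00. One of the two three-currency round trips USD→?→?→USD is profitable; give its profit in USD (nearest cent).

Profitable loop is USD → BRL → ZAR → USD:
USD 34,989,000.00 × 5.02565 = BRL 175,842,467.85
BRL 175,842,467.85 × 3.85414 = ZAR 677,721,489.04
ZAR 677,721,489.04 ÷ 19.2100 = USD 35,279,619.42
Profit = USD 35,279,619.42 − USD 34,989,000.00

Profit: USD 290,619.42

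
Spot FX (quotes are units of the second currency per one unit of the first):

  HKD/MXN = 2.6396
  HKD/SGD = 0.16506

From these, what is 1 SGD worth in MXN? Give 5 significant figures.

SGD/MXN = 15.992

1 SGD ÷ 0.16506 = 6.0584 HKD
6.0584 HKD × 2.6396 = 15.9918 MXN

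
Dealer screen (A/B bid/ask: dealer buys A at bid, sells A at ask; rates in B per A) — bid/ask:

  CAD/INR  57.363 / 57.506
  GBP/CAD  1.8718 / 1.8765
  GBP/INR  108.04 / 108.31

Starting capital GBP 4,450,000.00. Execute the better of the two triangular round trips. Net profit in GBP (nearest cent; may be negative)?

Net profit: GBP 5,360.58

Best loop GBP → INR → CAD → GBP:
GBP 4,450,000.00 × 108.04 (sell GBP at bid) = INR 480,778,000.00
INR 480,778,000.00 ÷ 57.506 (buy CAD at ask) = CAD 8,360,484.12
CAD 8,360,484.12 ÷ 1.8765 (buy GBP at ask) = GBP 4,455,360.58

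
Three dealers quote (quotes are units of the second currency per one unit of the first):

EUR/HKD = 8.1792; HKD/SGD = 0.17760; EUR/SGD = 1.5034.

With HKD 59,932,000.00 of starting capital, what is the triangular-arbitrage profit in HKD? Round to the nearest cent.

Profit: HKD 2,094,821.61

Profitable loop is HKD → EUR → SGD → HKD:
HKD 59,932,000.00 ÷ 8.1792 = EUR 7,327,366.98
EUR 7,327,366.98 × 1.5034 = SGD 11,015,963.52
SGD 11,015,963.52 ÷ 0.17760 = HKD 62,026,821.61
Profit = HKD 62,026,821.61 − HKD 59,932,000.00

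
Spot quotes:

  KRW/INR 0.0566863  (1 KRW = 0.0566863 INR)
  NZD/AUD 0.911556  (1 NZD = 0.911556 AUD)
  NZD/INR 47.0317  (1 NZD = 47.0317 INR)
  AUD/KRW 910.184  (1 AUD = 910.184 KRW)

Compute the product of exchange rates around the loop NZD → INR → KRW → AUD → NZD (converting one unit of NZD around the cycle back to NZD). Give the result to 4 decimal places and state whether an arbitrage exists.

Around NZD → INR → KRW → AUD → NZD: 1 × 47.0317 ÷ 0.0566863 ÷ 910.184 ÷ 0.911556 = 1.000000
Product ≈ 1 (deviation 0.000%, within rounding noise).

1.0000 (no arbitrage)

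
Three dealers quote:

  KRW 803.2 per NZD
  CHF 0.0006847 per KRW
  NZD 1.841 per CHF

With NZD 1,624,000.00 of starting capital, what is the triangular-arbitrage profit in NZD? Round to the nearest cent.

Profit: NZD 20,234.82

Profitable loop is NZD → KRW → CHF → NZD:
NZD 1,624,000.00 × 803.2 = KRW 1,304,396,800
KRW 1,304,396,800 × 0.0006847 = CHF 893,120.49
CHF 893,120.49 × 1.841 = NZD 1,644,234.82
Profit = NZD 1,644,234.82 − NZD 1,624,000.00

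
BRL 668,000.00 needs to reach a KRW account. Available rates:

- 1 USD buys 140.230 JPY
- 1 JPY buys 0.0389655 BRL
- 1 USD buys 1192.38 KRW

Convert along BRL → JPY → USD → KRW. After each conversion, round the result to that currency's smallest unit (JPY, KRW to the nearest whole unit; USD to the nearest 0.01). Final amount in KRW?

KRW 145,770,601

BRL 668,000.00 ÷ 0.0389655 = JPY 17,143,370
JPY 17,143,370 ÷ 140.230 = USD 122,251.80
USD 122,251.80 × 1192.38 = KRW 145,770,601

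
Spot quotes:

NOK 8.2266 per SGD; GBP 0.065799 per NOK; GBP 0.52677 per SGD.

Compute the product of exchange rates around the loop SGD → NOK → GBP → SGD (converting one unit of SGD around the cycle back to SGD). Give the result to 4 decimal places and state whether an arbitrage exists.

Around SGD → NOK → GBP → SGD: 1 × 8.2266 × 0.065799 ÷ 0.52677 = 1.027587
Product > 1; profitable direction is SGD → NOK → GBP → SGD.

1.0276 (arbitrage exists)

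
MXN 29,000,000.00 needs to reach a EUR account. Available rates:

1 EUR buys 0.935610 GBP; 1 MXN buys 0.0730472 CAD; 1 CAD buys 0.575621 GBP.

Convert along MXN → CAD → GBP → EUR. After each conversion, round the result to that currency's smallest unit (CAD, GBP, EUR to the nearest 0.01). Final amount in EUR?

EUR 1,303,296.85

MXN 29,000,000.00 × 0.0730472 = CAD 2,118,368.80
CAD 2,118,368.80 × 0.575621 = GBP 1,219,377.57
GBP 1,219,377.57 ÷ 0.935610 = EUR 1,303,296.85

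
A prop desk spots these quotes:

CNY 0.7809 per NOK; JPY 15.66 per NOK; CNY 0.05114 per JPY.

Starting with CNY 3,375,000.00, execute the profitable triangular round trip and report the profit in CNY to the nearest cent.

Profitable loop is CNY → NOK → JPY → CNY:
CNY 3,375,000.00 ÷ 0.7809 = NOK 4,321,936.23
NOK 4,321,936.23 × 15.66 = JPY 67,681,521
JPY 67,681,521 × 0.05114 = CNY 3,461,233.00
Profit = CNY 3,461,233.00 − CNY 3,375,000.00

Profit: CNY 86,233.00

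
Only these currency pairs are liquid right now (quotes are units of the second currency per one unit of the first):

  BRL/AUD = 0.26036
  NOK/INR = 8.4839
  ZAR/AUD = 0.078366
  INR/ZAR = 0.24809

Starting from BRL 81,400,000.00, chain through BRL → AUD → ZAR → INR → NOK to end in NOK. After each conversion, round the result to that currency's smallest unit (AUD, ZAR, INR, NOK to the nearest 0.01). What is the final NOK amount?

BRL 81,400,000.00 × 0.26036 = AUD 21,193,304.00
AUD 21,193,304.00 ÷ 0.078366 = ZAR 270,440,037.77
ZAR 270,440,037.77 ÷ 0.24809 = INR 1,090,088,426.66
INR 1,090,088,426.66 ÷ 8.4839 = NOK 128,489,070.67

NOK 128,489,070.67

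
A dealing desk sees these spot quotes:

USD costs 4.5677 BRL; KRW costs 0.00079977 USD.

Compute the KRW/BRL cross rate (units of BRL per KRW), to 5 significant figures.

1 KRW × 0.00079977 = 0.00079977 USD
0.00079977 USD × 4.5677 = 0.00365311 BRL

KRW/BRL = 0.0036531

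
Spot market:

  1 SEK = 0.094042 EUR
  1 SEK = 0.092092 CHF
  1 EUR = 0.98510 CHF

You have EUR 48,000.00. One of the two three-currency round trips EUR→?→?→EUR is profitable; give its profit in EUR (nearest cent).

Profitable loop is EUR → CHF → SEK → EUR:
EUR 48,000.00 × 0.98510 = CHF 47,284.80
CHF 47,284.80 ÷ 0.092092 = SEK 513,451.77
SEK 513,451.77 × 0.094042 = EUR 48,286.03
Profit = EUR 48,286.03 − EUR 48,000.00

Profit: EUR 286.03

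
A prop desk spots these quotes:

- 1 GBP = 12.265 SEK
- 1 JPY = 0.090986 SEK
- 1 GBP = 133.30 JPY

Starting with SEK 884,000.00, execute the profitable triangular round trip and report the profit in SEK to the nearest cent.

Profit: SEK 9,953.84

Profitable loop is SEK → JPY → GBP → SEK:
SEK 884,000.00 ÷ 0.090986 = JPY 9,715,780
JPY 9,715,780 ÷ 133.30 = GBP 72,886.58
GBP 72,886.58 × 12.265 = SEK 893,953.84
Profit = SEK 893,953.84 − SEK 884,000.00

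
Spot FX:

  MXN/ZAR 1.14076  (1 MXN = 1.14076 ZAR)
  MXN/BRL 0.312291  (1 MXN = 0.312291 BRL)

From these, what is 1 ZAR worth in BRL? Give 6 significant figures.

1 ZAR ÷ 1.14076 = 0.876609 MXN
0.876609 MXN × 0.312291 = 0.273757 BRL

ZAR/BRL = 0.273757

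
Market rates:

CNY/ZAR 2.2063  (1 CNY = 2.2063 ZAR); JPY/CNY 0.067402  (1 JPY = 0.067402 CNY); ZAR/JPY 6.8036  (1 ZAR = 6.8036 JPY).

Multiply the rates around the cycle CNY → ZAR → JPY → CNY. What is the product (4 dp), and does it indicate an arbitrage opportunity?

Around CNY → ZAR → JPY → CNY: 1 × 2.2063 × 6.8036 × 0.067402 = 1.011757
Product > 1; profitable direction is CNY → ZAR → JPY → CNY.

1.0118 (arbitrage exists)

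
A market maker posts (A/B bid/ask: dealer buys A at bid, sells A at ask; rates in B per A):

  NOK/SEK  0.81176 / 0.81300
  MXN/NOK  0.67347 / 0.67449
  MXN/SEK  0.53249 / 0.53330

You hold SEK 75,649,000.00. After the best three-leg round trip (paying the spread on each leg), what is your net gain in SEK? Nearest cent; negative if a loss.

Net profit: SEK 1,900,233.54

Best loop SEK → MXN → NOK → SEK:
SEK 75,649,000.00 ÷ 0.53330 (buy MXN at ask) = MXN 141,850,740.67
MXN 141,850,740.67 × 0.67347 (sell MXN at bid) = NOK 95,532,218.32
NOK 95,532,218.32 × 0.81176 (sell NOK at bid) = SEK 77,549,233.54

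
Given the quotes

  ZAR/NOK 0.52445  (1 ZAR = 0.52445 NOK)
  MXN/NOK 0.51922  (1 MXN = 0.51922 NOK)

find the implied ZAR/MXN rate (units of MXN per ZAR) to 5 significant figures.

ZAR/MXN = 1.0101

1 ZAR × 0.52445 = 0.52445 NOK
0.52445 NOK ÷ 0.51922 = 1.01007 MXN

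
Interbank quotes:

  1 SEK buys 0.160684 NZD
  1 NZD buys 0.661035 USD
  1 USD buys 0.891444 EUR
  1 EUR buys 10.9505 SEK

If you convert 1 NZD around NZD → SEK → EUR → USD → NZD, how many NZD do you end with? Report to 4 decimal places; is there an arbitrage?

Around NZD → SEK → EUR → USD → NZD: 1 ÷ 0.160684 ÷ 10.9505 ÷ 0.891444 ÷ 0.661035 = 0.964439
Product < 1; profitable direction is NZD → USD → EUR → SEK → NZD.

0.9644 (arbitrage exists)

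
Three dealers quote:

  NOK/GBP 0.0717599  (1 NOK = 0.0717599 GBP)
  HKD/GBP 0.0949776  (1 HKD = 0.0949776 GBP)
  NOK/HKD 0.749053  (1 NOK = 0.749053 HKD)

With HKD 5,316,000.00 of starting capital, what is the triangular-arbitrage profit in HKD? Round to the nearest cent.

Profitable loop is HKD → NOK → GBP → HKD:
HKD 5,316,000.00 ÷ 0.749053 = NOK 7,096,961.10
NOK 7,096,961.10 × 0.0717599 = GBP 509,277.22
GBP 509,277.22 ÷ 0.0949776 = HKD 5,362,077.15
Profit = HKD 5,362,077.15 − HKD 5,316,000.00

Profit: HKD 46,077.15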